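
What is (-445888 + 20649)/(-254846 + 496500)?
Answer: -425239/241654 ≈ -1.7597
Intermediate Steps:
(-445888 + 20649)/(-254846 + 496500) = -425239/241654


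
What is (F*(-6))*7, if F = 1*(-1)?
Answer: 42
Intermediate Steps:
F = -1
(F*(-6))*7 = -1*(-6)*7 = 6*7 = 42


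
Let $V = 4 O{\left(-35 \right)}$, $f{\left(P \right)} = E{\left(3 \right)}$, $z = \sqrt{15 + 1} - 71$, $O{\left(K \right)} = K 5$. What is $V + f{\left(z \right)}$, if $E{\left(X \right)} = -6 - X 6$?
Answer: $-724$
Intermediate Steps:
$E{\left(X \right)} = -6 - 6 X$
$O{\left(K \right)} = 5 K$
$z = -67$ ($z = \sqrt{16} - 71 = 4 - 71 = -67$)
$f{\left(P \right)} = -24$ ($f{\left(P \right)} = -6 - 18 = -24$)
$V = -700$ ($V = 4 \cdot 5 \left(-35\right) = 4 \left(-175\right) = -700$)
$V + f{\left(z \right)} = -700 - 24 = -724$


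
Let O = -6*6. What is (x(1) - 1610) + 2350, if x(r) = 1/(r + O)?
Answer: 25899/35 ≈ 739.97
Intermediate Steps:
O = -36
x(r) = 1/(-36 + r) (x(r) = 1/(r - 36) = 1/(-36 + r))
(x(1) - 1610) + 2350 = (1/(-36 + 1) - 1610) + 2350 = (1/(-35) - 1610) + 2350 = (-1/35 - 1610) + 2350 = -56351/35 + 2350 = 25899/35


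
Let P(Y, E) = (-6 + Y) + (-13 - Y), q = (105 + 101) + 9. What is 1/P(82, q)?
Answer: -1/19 ≈ -0.052632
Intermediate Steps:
q = 215 (q = 206 + 9 = 215)
P(Y, E) = -19
1/P(82, q) = 1/(-19) = -1/19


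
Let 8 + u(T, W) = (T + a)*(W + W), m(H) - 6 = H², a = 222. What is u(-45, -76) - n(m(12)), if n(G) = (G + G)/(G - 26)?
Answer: -834347/31 ≈ -26914.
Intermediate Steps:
m(H) = 6 + H²
u(T, W) = -8 + 2*W*(222 + T) (u(T, W) = -8 + (T + 222)*(W + W) = -8 + (222 + T)*(2*W) = -8 + 2*W*(222 + T))
n(G) = 2*G/(-26 + G) (n(G) = (2*G)/(-26 + G) = 2*G/(-26 + G))
u(-45, -76) - n(m(12)) = (-8 + 444*(-76) + 2*(-45)*(-76)) - 2*(6 + 12²)/(-26 + (6 + 12²)) = (-8 - 33744 + 6840) - 2*(6 + 144)/(-26 + (6 + 144)) = -26912 - 2*150/(-26 + 150) = -26912 - 2*150/124 = -26912 - 1*75/31 = -26912 - 75/31 = -834347/31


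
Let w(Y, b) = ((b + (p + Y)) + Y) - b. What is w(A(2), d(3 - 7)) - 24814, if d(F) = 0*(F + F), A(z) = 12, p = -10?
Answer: -24800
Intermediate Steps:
d(F) = 0 (d(F) = 0*(2*F) = 0)
w(Y, b) = -10 + 2*Y (w(Y, b) = ((b + (-10 + Y)) + Y) - b = ((-10 + Y + b) + Y) - b = (-10 + b + 2*Y) - b = -10 + 2*Y)
w(A(2), d(3 - 7)) - 24814 = (-10 + 2*12) - 24814 = (-10 + 24) - 24814 = 14 - 24814 = -24800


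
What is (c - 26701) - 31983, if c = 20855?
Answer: -37829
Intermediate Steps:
(c - 26701) - 31983 = (20855 - 26701) - 31983 = -5846 - 31983 = -37829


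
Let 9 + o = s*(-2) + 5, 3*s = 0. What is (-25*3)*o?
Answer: 300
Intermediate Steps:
s = 0 (s = (⅓)*0 = 0)
o = -4 (o = -9 + (0*(-2) + 5) = -9 + (0 + 5) = -9 + 5 = -4)
(-25*3)*o = -25*3*(-4) = -75*(-4) = 300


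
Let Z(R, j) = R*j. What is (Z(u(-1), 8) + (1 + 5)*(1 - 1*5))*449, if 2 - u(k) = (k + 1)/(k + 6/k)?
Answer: -3592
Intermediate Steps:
u(k) = 2 - (1 + k)/(k + 6/k) (u(k) = 2 - (k + 1)/(k + 6/k) = 2 - (1 + k)/(k + 6/k))
(Z(u(-1), 8) + (1 + 5)*(1 - 1*5))*449 = (((12 + (-1)² - 1*(-1))/(6 + (-1)²))*8 + (1 + 5)*(1 - 1*5))*449 = (((12 + 1 + 1)/(6 + 1))*8 + 6*(1 - 5))*449 = ((14/7)*8 + 6*(-4))*449 = (((⅐)*14)*8 - 24)*449 = (2*8 - 24)*449 = (16 - 24)*449 = -8*449 = -3592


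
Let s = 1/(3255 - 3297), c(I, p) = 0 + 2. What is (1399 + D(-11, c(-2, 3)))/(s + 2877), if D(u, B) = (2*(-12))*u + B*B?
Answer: 70014/120833 ≈ 0.57943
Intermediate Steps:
c(I, p) = 2
D(u, B) = B² - 24*u (D(u, B) = -24*u + B² = B² - 24*u)
s = -1/42 (s = 1/(-42) = -1/42 ≈ -0.023810)
(1399 + D(-11, c(-2, 3)))/(s + 2877) = (1399 + (2² - 24*(-11)))/(-1/42 + 2877) = (1399 + (4 + 264))/(120833/42) = (1399 + 268)*(42/120833) = 1667*(42/120833) = 70014/120833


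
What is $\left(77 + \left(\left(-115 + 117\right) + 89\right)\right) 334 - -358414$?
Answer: $414526$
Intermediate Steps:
$\left(77 + \left(\left(-115 + 117\right) + 89\right)\right) 334 - -358414 = \left(77 + \left(2 + 89\right)\right) 334 + 358414 = \left(77 + 91\right) 334 + 358414 = 168 \cdot 334 + 358414 = 56112 + 358414 = 414526$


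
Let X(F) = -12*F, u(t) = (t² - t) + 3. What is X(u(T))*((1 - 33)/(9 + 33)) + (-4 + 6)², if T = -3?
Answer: 988/7 ≈ 141.14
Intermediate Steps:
u(t) = 3 + t² - t
X(u(T))*((1 - 33)/(9 + 33)) + (-4 + 6)² = (-12*(3 + (-3)² - 1*(-3)))*((1 - 33)/(9 + 33)) + (-4 + 6)² = (-12*(3 + 9 + 3))*(-32/42) + 2² = (-12*15)*(-32*1/42) + 4 = -180*(-16/21) + 4 = 960/7 + 4 = 988/7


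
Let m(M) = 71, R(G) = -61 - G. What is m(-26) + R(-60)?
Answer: 70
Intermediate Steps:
m(-26) + R(-60) = 71 + (-61 - 1*(-60)) = 71 + (-61 + 60) = 71 - 1 = 70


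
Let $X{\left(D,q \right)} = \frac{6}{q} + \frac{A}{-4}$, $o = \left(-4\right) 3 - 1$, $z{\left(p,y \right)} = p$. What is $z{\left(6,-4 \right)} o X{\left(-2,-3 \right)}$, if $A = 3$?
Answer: $\frac{429}{2} \approx 214.5$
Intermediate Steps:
$o = -13$ ($o = -12 - 1 = -13$)
$X{\left(D,q \right)} = - \frac{3}{4} + \frac{6}{q}$ ($X{\left(D,q \right)} = \frac{6}{q} + \frac{3}{-4} = \frac{6}{q} + 3 \left(- \frac{1}{4}\right) = \frac{6}{q} - \frac{3}{4} = - \frac{3}{4} + \frac{6}{q}$)
$z{\left(6,-4 \right)} o X{\left(-2,-3 \right)} = 6 \left(-13\right) \left(- \frac{3}{4} + \frac{6}{-3}\right) = - 78 \left(- \frac{3}{4} + 6 \left(- \frac{1}{3}\right)\right) = - 78 \left(- \frac{3}{4} - 2\right) = \left(-78\right) \left(- \frac{11}{4}\right) = \frac{429}{2}$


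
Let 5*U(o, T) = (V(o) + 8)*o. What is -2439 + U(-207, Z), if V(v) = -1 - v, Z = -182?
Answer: -56493/5 ≈ -11299.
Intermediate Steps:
U(o, T) = o*(7 - o)/5 (U(o, T) = (((-1 - o) + 8)*o)/5 = ((7 - o)*o)/5 = (o*(7 - o))/5 = o*(7 - o)/5)
-2439 + U(-207, Z) = -2439 + (1/5)*(-207)*(7 - 1*(-207)) = -2439 + (1/5)*(-207)*(7 + 207) = -2439 + (1/5)*(-207)*214 = -2439 - 44298/5 = -56493/5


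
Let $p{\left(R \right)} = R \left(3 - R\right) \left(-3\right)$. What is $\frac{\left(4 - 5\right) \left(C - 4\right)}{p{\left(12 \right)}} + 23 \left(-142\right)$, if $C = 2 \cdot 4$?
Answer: $- \frac{264547}{81} \approx -3266.0$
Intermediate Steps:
$C = 8$
$p{\left(R \right)} = - 3 R \left(3 - R\right)$
$\frac{\left(4 - 5\right) \left(C - 4\right)}{p{\left(12 \right)}} + 23 \left(-142\right) = \frac{\left(4 - 5\right) \left(8 - 4\right)}{3 \cdot 12 \left(-3 + 12\right)} + 23 \left(-142\right) = \frac{\left(-1\right) \left(8 - 4\right)}{3 \cdot 12 \cdot 9} - 3266 = \frac{\left(-1\right) 4}{324} - 3266 = \left(-4\right) \frac{1}{324} - 3266 = - \frac{1}{81} - 3266 = - \frac{264547}{81}$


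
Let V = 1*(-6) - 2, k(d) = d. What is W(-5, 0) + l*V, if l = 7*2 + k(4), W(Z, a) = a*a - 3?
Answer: -147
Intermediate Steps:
W(Z, a) = -3 + a**2 (W(Z, a) = a**2 - 3 = -3 + a**2)
V = -8 (V = -6 - 2 = -8)
l = 18 (l = 7*2 + 4 = 14 + 4 = 18)
W(-5, 0) + l*V = (-3 + 0**2) + 18*(-8) = (-3 + 0) - 144 = -3 - 144 = -147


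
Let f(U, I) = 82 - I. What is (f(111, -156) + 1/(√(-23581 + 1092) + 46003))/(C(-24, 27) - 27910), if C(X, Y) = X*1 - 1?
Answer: (-238*√22489 + 10948715*I)/(27935*(√22489 - 46003*I)) ≈ -0.0085198 + 2.5366e-12*I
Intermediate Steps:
C(X, Y) = -1 + X (C(X, Y) = X - 1 = -1 + X)
(f(111, -156) + 1/(√(-23581 + 1092) + 46003))/(C(-24, 27) - 27910) = ((82 - 1*(-156)) + 1/(√(-23581 + 1092) + 46003))/((-1 - 24) - 27910) = ((82 + 156) + 1/(√(-22489) + 46003))/(-25 - 27910) = (238 + 1/(I*√22489 + 46003))/(-27935) = (238 + 1/(46003 + I*√22489))*(-1/27935) = -238/27935 - 1/(27935*(46003 + I*√22489))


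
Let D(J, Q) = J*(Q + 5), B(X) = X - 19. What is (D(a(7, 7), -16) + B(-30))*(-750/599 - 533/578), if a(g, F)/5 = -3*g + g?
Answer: -542745007/346222 ≈ -1567.6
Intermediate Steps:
a(g, F) = -10*g (a(g, F) = 5*(-3*g + g) = 5*(-2*g) = -10*g)
B(X) = -19 + X
D(J, Q) = J*(5 + Q)
(D(a(7, 7), -16) + B(-30))*(-750/599 - 533/578) = ((-10*7)*(5 - 16) + (-19 - 30))*(-750/599 - 533/578) = (-70*(-11) - 49)*(-750*1/599 - 533*1/578) = (770 - 49)*(-750/599 - 533/578) = 721*(-752767/346222) = -542745007/346222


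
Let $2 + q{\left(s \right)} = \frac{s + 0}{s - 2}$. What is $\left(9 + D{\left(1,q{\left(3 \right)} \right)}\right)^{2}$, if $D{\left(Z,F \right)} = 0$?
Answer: $81$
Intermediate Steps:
$q{\left(s \right)} = -2 + \frac{s}{-2 + s}$ ($q{\left(s \right)} = -2 + \frac{s + 0}{s - 2} = -2 + \frac{s}{-2 + s}$)
$\left(9 + D{\left(1,q{\left(3 \right)} \right)}\right)^{2} = \left(9 + 0\right)^{2} = 9^{2} = 81$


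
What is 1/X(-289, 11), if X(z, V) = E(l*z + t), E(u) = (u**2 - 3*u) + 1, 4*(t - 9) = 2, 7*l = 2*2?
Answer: 196/4839755 ≈ 4.0498e-5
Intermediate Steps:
l = 4/7 (l = (2*2)/7 = (1/7)*4 = 4/7 ≈ 0.57143)
t = 19/2 (t = 9 + (1/4)*2 = 9 + 1/2 = 19/2 ≈ 9.5000)
E(u) = 1 + u**2 - 3*u
X(z, V) = -55/2 + (19/2 + 4*z/7)**2 - 12*z/7 (X(z, V) = 1 + (4*z/7 + 19/2)**2 - 3*(4*z/7 + 19/2) = 1 + (19/2 + 4*z/7)**2 - 3*(19/2 + 4*z/7) = 1 + (19/2 + 4*z/7)**2 + (-57/2 - 12*z/7) = -55/2 + (19/2 + 4*z/7)**2 - 12*z/7)
1/X(-289, 11) = 1/(251/4 + (16/49)*(-289)**2 + (64/7)*(-289)) = 1/(251/4 + (16/49)*83521 - 18496/7) = 1/(251/4 + 1336336/49 - 18496/7) = 1/(4839755/196) = 196/4839755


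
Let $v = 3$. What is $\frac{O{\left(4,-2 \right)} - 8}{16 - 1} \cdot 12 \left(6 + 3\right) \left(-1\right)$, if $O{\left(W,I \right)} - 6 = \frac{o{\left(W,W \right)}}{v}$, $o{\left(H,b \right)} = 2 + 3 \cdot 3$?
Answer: $-12$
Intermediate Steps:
$o{\left(H,b \right)} = 11$ ($o{\left(H,b \right)} = 2 + 9 = 11$)
$O{\left(W,I \right)} = \frac{29}{3}$ ($O{\left(W,I \right)} = 6 + \frac{11}{3} = \frac{29}{3}$)
$\frac{O{\left(4,-2 \right)} - 8}{16 - 1} \cdot 12 \left(6 + 3\right) \left(-1\right) = \frac{\frac{29}{3} - 8}{16 - 1} \cdot 12 \left(6 + 3\right) \left(-1\right) = \frac{5}{3 \cdot 15} \cdot 12 \cdot 9 \left(-1\right) = \frac{5}{3} \cdot \frac{1}{15} \cdot 12 \left(-9\right) = \frac{1}{9} \cdot 12 \left(-9\right) = \frac{4}{3} \left(-9\right) = -12$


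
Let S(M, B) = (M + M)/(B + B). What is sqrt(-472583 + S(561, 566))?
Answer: I*sqrt(151394482022)/566 ≈ 687.45*I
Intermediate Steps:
S(M, B) = M/B (S(M, B) = (2*M)/((2*B)) = (2*M)*(1/(2*B)) = M/B)
sqrt(-472583 + S(561, 566)) = sqrt(-472583 + 561/566) = sqrt(-267481417/566) = I*sqrt(151394482022)/566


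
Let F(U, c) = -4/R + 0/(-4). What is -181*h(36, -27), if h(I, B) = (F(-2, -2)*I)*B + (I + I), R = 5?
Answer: -768888/5 ≈ -1.5378e+5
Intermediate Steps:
F(U, c) = -⅘ (F(U, c) = -4/5 + 0/(-4) = -4*⅕ + 0*(-¼) = -⅘ + 0 = -⅘)
h(I, B) = 2*I - 4*B*I/5 (h(I, B) = (-4*I/5)*B + (I + I) = -4*B*I/5 + 2*I = 2*I - 4*B*I/5)
-181*h(36, -27) = -362*36*(5 - 2*(-27))/5 = -362*36*(5 + 54)/5 = -362*36*59/5 = -181*4248/5 = -768888/5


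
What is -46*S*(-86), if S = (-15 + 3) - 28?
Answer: -158240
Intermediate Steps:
S = -40 (S = -12 - 28 = -40)
-46*S*(-86) = -46*(-40)*(-86) = 1840*(-86) = -158240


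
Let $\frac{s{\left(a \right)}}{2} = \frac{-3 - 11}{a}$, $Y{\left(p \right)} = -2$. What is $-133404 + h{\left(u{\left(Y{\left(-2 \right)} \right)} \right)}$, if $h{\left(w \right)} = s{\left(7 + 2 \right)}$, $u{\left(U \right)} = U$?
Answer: $- \frac{1200664}{9} \approx -1.3341 \cdot 10^{5}$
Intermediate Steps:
$s{\left(a \right)} = - \frac{28}{a}$ ($s{\left(a \right)} = 2 \frac{-3 - 11}{a} = 2 \left(- \frac{14}{a}\right) = - \frac{28}{a}$)
$h{\left(w \right)} = - \frac{28}{9}$ ($h{\left(w \right)} = - \frac{28}{7 + 2} = - \frac{28}{9}$)
$-133404 + h{\left(u{\left(Y{\left(-2 \right)} \right)} \right)} = -133404 - \frac{28}{9} = - \frac{1200664}{9}$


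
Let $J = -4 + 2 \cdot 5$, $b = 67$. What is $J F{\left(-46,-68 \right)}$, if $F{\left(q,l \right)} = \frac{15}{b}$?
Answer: $\frac{90}{67} \approx 1.3433$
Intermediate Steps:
$F{\left(q,l \right)} = \frac{15}{67}$
$J = 6$ ($J = -4 + 10 = 6$)
$J F{\left(-46,-68 \right)} = 6 \cdot \frac{15}{67} = \frac{90}{67}$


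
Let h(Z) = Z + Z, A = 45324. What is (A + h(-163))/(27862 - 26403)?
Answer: 44998/1459 ≈ 30.842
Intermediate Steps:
h(Z) = 2*Z
(A + h(-163))/(27862 - 26403) = (45324 + 2*(-163))/(27862 - 26403) = (45324 - 326)/1459 = 44998*(1/1459) = 44998/1459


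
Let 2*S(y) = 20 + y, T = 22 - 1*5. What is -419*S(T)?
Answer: -15503/2 ≈ -7751.5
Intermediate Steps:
T = 17 (T = 22 - 5 = 17)
S(y) = 10 + y/2 (S(y) = (20 + y)/2 = 10 + y/2)
-419*S(T) = -419*(10 + (1/2)*17) = -419*(10 + 17/2) = -419*37/2 = -15503/2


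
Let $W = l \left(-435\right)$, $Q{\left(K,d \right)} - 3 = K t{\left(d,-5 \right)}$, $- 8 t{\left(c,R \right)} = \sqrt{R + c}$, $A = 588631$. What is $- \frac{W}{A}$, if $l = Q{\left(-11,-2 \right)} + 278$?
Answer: $\frac{122235}{588631} + \frac{4785 i \sqrt{7}}{4709048} \approx 0.20766 + 0.0026884 i$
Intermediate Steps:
$t{\left(c,R \right)} = - \frac{\sqrt{R + c}}{8}$
$Q{\left(K,d \right)} = 3 - \frac{K \sqrt{-5 + d}}{8}$ ($Q{\left(K,d \right)} = 3 + K \left(- \frac{\sqrt{-5 + d}}{8}\right) = 3 - \frac{K \sqrt{-5 + d}}{8}$)
$l = 281 + \frac{11 i \sqrt{7}}{8}$ ($l = \left(3 - - \frac{11 \sqrt{-5 - 2}}{8}\right) + 278 = \left(3 - - \frac{11 \sqrt{-7}}{8}\right) + 278 = \left(3 - - \frac{11 i \sqrt{7}}{8}\right) + 278 = \left(3 + \frac{11 i \sqrt{7}}{8}\right) + 278 = 281 + \frac{11 i \sqrt{7}}{8} \approx 281.0 + 3.6379 i$)
$W = -122235 - \frac{4785 i \sqrt{7}}{8}$ ($W = \left(281 + \frac{11 i \sqrt{7}}{8}\right) \left(-435\right) = -122235 - \frac{4785 i \sqrt{7}}{8} \approx -1.2224 \cdot 10^{5} - 1582.5 i$)
$- \frac{W}{A} = - \frac{-122235 - \frac{4785 i \sqrt{7}}{8}}{588631} = - (- \frac{122235}{588631} - \frac{4785 i \sqrt{7}}{4709048}) = \frac{122235}{588631} + \frac{4785 i \sqrt{7}}{4709048}$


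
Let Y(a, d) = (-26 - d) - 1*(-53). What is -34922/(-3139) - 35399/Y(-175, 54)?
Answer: 112060355/84753 ≈ 1322.2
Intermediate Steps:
Y(a, d) = 27 - d (Y(a, d) = (-26 - d) + 53 = 27 - d)
-34922/(-3139) - 35399/Y(-175, 54) = -34922/(-3139) - 35399/(27 - 1*54) = -34922*(-1/3139) - 35399/(27 - 54) = 34922/3139 - 35399/(-27) = 34922/3139 - 35399*(-1/27) = 34922/3139 + 35399/27 = 112060355/84753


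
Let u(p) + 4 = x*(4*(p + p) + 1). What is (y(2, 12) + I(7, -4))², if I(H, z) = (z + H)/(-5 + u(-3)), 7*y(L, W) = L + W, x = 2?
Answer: 11449/3025 ≈ 3.7848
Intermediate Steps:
u(p) = -2 + 16*p (u(p) = -4 + 2*(4*(p + p) + 1) = -4 + 2*(4*(2*p) + 1) = -4 + 2*(8*p + 1) = -4 + 2*(1 + 8*p) = -4 + (2 + 16*p) = -2 + 16*p)
y(L, W) = L/7 + W/7 (y(L, W) = (L + W)/7 = L/7 + W/7)
I(H, z) = -H/55 - z/55 (I(H, z) = (z + H)/(-5 + (-2 + 16*(-3))) = (H + z)/(-5 + (-2 - 48)) = (H + z)/(-5 - 50) = (H + z)/(-55) = (H + z)*(-1/55) = -H/55 - z/55)
(y(2, 12) + I(7, -4))² = (((⅐)*2 + (⅐)*12) + (-1/55*7 - 1/55*(-4)))² = ((2/7 + 12/7) + (-7/55 + 4/55))² = (2 - 3/55)² = (107/55)² = 11449/3025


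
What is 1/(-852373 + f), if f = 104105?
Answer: -1/748268 ≈ -1.3364e-6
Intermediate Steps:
1/(-852373 + f) = 1/(-852373 + 104105) = 1/(-748268) = -1/748268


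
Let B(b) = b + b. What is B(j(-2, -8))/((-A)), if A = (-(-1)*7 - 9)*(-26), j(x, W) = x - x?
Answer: 0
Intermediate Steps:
j(x, W) = 0
A = 52 (A = (-1*(-7) - 9)*(-26) = (7 - 9)*(-26) = -2*(-26) = 52)
B(b) = 2*b
B(j(-2, -8))/((-A)) = (2*0)/((-1*52)) = 0/(-52) = 0*(-1/52) = 0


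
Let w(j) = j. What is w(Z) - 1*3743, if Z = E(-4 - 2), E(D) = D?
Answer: -3749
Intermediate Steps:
Z = -6 (Z = -4 - 2 = -6)
w(Z) - 1*3743 = -6 - 1*3743 = -6 - 3743 = -3749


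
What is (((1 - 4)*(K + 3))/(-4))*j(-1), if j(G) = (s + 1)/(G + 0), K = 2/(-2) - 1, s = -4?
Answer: 9/4 ≈ 2.2500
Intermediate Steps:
K = -2 (K = 2*(-½) - 1 = -1 - 1 = -2)
j(G) = -3/G (j(G) = (-4 + 1)/(G + 0) = -3/G)
(((1 - 4)*(K + 3))/(-4))*j(-1) = (((1 - 4)*(-2 + 3))/(-4))*(-3/(-1)) = (-(-3)/4)*(-3*(-1)) = -¼*(-3)*3 = (¾)*3 = 9/4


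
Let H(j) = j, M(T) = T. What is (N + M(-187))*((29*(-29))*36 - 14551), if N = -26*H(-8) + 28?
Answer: -2196523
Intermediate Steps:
N = 236 (N = -26*(-8) + 28 = 208 + 28 = 236)
(N + M(-187))*((29*(-29))*36 - 14551) = (236 - 187)*((29*(-29))*36 - 14551) = 49*(-841*36 - 14551) = 49*(-30276 - 14551) = 49*(-44827) = -2196523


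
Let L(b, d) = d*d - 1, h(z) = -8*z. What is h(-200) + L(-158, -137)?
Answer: 20368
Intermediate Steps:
L(b, d) = -1 + d**2 (L(b, d) = d**2 - 1 = -1 + d**2)
h(-200) + L(-158, -137) = -8*(-200) + (-1 + (-137)**2) = 1600 + (-1 + 18769) = 1600 + 18768 = 20368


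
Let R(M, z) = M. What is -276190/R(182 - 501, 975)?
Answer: 276190/319 ≈ 865.80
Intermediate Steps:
-276190/R(182 - 501, 975) = -276190/(182 - 501) = -276190/(-319) = -276190*(-1/319) = 276190/319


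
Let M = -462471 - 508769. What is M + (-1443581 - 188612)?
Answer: -2603433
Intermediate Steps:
M = -971240
M + (-1443581 - 188612) = -971240 + (-1443581 - 188612) = -971240 - 1632193 = -2603433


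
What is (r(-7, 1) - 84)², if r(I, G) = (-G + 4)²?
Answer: 5625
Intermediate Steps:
r(I, G) = (4 - G)²
(r(-7, 1) - 84)² = ((-4 + 1)² - 84)² = ((-3)² - 84)² = (9 - 84)² = (-75)² = 5625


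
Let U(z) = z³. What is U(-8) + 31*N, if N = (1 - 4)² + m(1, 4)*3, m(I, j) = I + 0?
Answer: -140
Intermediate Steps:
m(I, j) = I
N = 12 (N = (1 - 4)² + 1*3 = (-3)² + 3 = 9 + 3 = 12)
U(-8) + 31*N = (-8)³ + 31*12 = -512 + 372 = -140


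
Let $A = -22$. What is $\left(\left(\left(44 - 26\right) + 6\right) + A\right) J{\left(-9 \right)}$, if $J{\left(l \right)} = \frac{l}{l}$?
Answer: $2$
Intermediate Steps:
$J{\left(l \right)} = 1$
$\left(\left(\left(44 - 26\right) + 6\right) + A\right) J{\left(-9 \right)} = \left(\left(\left(44 - 26\right) + 6\right) - 22\right) 1 = \left(\left(18 + 6\right) - 22\right) 1 = \left(24 - 22\right) 1 = 2 \cdot 1 = 2$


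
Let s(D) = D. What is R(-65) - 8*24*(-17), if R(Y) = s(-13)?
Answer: 3251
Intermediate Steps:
R(Y) = -13
R(-65) - 8*24*(-17) = -13 - 8*24*(-17) = -13 - 192*(-17) = -13 - 1*(-3264) = -13 + 3264 = 3251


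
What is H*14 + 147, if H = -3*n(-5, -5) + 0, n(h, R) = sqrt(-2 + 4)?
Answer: 147 - 42*sqrt(2) ≈ 87.603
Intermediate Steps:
n(h, R) = sqrt(2)
H = -3*sqrt(2) (H = -3*sqrt(2) + 0 = -3*sqrt(2) ≈ -4.2426)
H*14 + 147 = -3*sqrt(2)*14 + 147 = -42*sqrt(2) + 147 = 147 - 42*sqrt(2)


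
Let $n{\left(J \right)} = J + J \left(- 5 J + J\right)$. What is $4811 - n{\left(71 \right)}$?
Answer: $24904$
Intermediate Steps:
$n{\left(J \right)} = J - 4 J^{2}$ ($n{\left(J \right)} = J + J \left(- 4 J\right) = J - 4 J^{2}$)
$4811 - n{\left(71 \right)} = 4811 - 71 \left(1 - 284\right) = 4811 - 71 \left(-283\right) = 4811 - -20093 = 4811 + 20093 = 24904$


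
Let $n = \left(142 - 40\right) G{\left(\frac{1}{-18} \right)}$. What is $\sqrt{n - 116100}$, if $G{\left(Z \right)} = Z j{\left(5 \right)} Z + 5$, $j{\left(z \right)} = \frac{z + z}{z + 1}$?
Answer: $\frac{i \sqrt{37450990}}{18} \approx 339.98 i$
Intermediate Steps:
$j{\left(z \right)} = \frac{2 z}{1 + z}$
$G{\left(Z \right)} = 5 + \frac{5 Z^{2}}{3}$ ($G{\left(Z \right)} = Z 2 \cdot 5 \frac{1}{1 + 5} Z + 5 = Z 2 \cdot 5 \cdot \frac{1}{6} Z + 5 = Z \frac{5}{3} Z + 5 = \frac{5 Z}{3} Z + 5 = \frac{5 Z^{2}}{3} + 5 = 5 + \frac{5 Z^{2}}{3}$)
$n = \frac{82705}{162}$ ($n = \left(142 - 40\right) \left(5 + \frac{5 \left(\frac{1}{-18}\right)^{2}}{3}\right) = 102 \left(5 + \frac{5 \left(- \frac{1}{18}\right)^{2}}{3}\right) = 102 \left(5 + \frac{5}{3} \cdot \frac{1}{324}\right) = 102 \left(5 + \frac{5}{972}\right) = 102 \cdot \frac{4865}{972} = \frac{82705}{162} \approx 510.52$)
$\sqrt{n - 116100} = \sqrt{\frac{82705}{162} - 116100} = \sqrt{- \frac{18725495}{162}} = \frac{i \sqrt{37450990}}{18}$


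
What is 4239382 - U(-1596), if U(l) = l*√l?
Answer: 4239382 + 3192*I*√399 ≈ 4.2394e+6 + 63760.0*I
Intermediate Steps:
U(l) = l^(3/2)
4239382 - U(-1596) = 4239382 - (-1596)^(3/2) = 4239382 - (-3192)*I*√399 = 4239382 + 3192*I*√399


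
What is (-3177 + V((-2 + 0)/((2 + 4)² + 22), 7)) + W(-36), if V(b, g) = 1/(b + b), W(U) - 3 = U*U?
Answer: -3785/2 ≈ -1892.5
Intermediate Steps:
W(U) = 3 + U² (W(U) = 3 + U*U = 3 + U²)
V(b, g) = 1/(2*b)
(-3177 + V((-2 + 0)/((2 + 4)² + 22), 7)) + W(-36) = (-3177 + 1/(2*(((-2 + 0)/((2 + 4)² + 22))))) + (3 + (-36)²) = (-3177 + 1/(2*((-2/(6² + 22))))) + (3 + 1296) = (-3177 + 1/(2*((-2/(36 + 22))))) + 1299 = (-3177 + 1/(2*((-2/58)))) + 1299 = (-3177 + 1/(2*((-2*1/58)))) + 1299 = (-3177 + 1/(2*(-1/29))) + 1299 = (-3177 + (½)*(-29)) + 1299 = (-3177 - 29/2) + 1299 = -6383/2 + 1299 = -3785/2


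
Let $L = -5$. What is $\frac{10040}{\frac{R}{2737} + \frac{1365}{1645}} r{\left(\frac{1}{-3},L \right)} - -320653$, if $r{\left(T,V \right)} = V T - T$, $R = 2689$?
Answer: $\frac{38667811199}{116563} \approx 3.3173 \cdot 10^{5}$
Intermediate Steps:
$r{\left(T,V \right)} = - T + T V$ ($r{\left(T,V \right)} = T V - T = - T + T V$)
$\frac{10040}{\frac{R}{2737} + \frac{1365}{1645}} r{\left(\frac{1}{-3},L \right)} - -320653 = \frac{10040}{\frac{2689}{2737} + \frac{1365}{1645}} \frac{-1 - 5}{-3} - -320653 = \frac{10040}{2689 \cdot \frac{1}{2737} + 1365 \cdot \frac{1}{1645}} \left(\left(- \frac{1}{3}\right) \left(-6\right)\right) + 320653 = \frac{10040}{\frac{2689}{2737} + \frac{39}{47}} \cdot 2 + 320653 = \frac{10040}{\frac{233126}{128639}} \cdot 2 + 320653 = 10040 \cdot \frac{128639}{233126} \cdot 2 + 320653 = \frac{645767780}{116563} \cdot 2 + 320653 = \frac{1291535560}{116563} + 320653 = \frac{38667811199}{116563}$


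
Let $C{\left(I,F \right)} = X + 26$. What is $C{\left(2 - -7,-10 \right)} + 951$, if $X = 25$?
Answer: $1002$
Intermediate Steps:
$C{\left(I,F \right)} = 51$ ($C{\left(I,F \right)} = 25 + 26 = 51$)
$C{\left(2 - -7,-10 \right)} + 951 = 51 + 951 = 1002$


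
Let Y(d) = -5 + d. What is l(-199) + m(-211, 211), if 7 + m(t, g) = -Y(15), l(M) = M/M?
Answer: -16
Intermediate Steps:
l(M) = 1
m(t, g) = -17 (m(t, g) = -7 - (-5 + 15) = -7 - 1*10 = -7 - 10 = -17)
l(-199) + m(-211, 211) = 1 - 17 = -16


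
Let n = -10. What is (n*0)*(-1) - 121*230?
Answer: -27830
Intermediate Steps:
(n*0)*(-1) - 121*230 = -10*0*(-1) - 121*230 = 0*(-1) - 27830 = 0 - 27830 = -27830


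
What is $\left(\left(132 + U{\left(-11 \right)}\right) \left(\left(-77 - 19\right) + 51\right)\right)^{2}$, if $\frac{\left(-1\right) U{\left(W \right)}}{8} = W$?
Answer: $98010000$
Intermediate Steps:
$U{\left(W \right)} = - 8 W$
$\left(\left(132 + U{\left(-11 \right)}\right) \left(\left(-77 - 19\right) + 51\right)\right)^{2} = \left(\left(132 - -88\right) \left(\left(-77 - 19\right) + 51\right)\right)^{2} = \left(\left(132 + 88\right) \left(-96 + 51\right)\right)^{2} = \left(220 \left(-45\right)\right)^{2} = \left(-9900\right)^{2} = 98010000$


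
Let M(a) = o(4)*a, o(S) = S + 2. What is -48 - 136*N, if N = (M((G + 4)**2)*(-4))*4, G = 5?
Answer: 1057488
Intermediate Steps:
o(S) = 2 + S
M(a) = 6*a (M(a) = (2 + 4)*a = 6*a)
N = -7776 (N = ((6*(5 + 4)**2)*(-4))*4 = ((6*9**2)*(-4))*4 = ((6*81)*(-4))*4 = (486*(-4))*4 = -1944*4 = -7776)
-48 - 136*N = -48 - 136*(-7776) = -48 + 1057536 = 1057488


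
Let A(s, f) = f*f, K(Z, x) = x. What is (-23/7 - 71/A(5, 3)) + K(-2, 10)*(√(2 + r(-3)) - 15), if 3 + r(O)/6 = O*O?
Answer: -10154/63 + 10*√38 ≈ -99.531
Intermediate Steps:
r(O) = -18 + 6*O² (r(O) = -18 + 6*(O*O) = -18 + 6*O²)
A(s, f) = f²
(-23/7 - 71/A(5, 3)) + K(-2, 10)*(√(2 + r(-3)) - 15) = (-23/7 - 71/(3²)) + 10*(√(2 + (-18 + 6*(-3)²)) - 15) = (-23*⅐ - 71/9) + 10*(√(2 + (-18 + 6*9)) - 15) = (-23/7 - 71*⅑) + 10*(√(2 + (-18 + 54)) - 15) = (-23/7 - 71/9) + 10*(√(2 + 36) - 15) = -704/63 + 10*(√38 - 15) = -704/63 + 10*(-15 + √38) = -704/63 + (-150 + 10*√38) = -10154/63 + 10*√38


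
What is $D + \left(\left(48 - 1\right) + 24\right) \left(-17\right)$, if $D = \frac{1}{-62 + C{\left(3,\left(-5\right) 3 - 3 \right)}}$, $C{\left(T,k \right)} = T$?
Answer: $- \frac{71214}{59} \approx -1207.0$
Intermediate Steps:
$D = - \frac{1}{59}$ ($D = \frac{1}{-62 + 3} = \frac{1}{-59} = - \frac{1}{59} \approx -0.016949$)
$D + \left(\left(48 - 1\right) + 24\right) \left(-17\right) = - \frac{1}{59} + \left(\left(48 - 1\right) + 24\right) \left(-17\right) = - \frac{1}{59} + \left(47 + 24\right) \left(-17\right) = - \frac{1}{59} + 71 \left(-17\right) = - \frac{1}{59} - 1207 = - \frac{71214}{59}$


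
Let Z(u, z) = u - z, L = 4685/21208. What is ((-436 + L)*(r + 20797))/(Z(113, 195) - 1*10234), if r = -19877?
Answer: 1062830345/27347716 ≈ 38.864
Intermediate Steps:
L = 4685/21208 (L = 4685*(1/21208) = 4685/21208 ≈ 0.22091)
((-436 + L)*(r + 20797))/(Z(113, 195) - 1*10234) = ((-436 + 4685/21208)*(-19877 + 20797))/((113 - 1*195) - 1*10234) = (-9242003/21208*920)/((113 - 195) - 10234) = -1062830345/(2651*(-82 - 10234)) = -1062830345/2651/(-10316) = -1062830345/2651*(-1/10316) = 1062830345/27347716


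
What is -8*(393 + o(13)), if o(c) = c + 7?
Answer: -3304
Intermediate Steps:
o(c) = 7 + c
-8*(393 + o(13)) = -8*(393 + (7 + 13)) = -8*(393 + 20) = -8*413 = -3304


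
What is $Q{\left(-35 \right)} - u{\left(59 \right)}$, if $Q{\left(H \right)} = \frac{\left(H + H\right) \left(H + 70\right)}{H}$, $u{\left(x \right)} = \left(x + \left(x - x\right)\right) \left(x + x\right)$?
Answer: $-6892$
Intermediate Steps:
$u{\left(x \right)} = 2 x^{2}$ ($u{\left(x \right)} = \left(x + 0\right) 2 x = x 2 x = 2 x^{2}$)
$Q{\left(H \right)} = 140 + 2 H$ ($Q{\left(H \right)} = \frac{2 H \left(70 + H\right)}{H} = 140 + 2 H$)
$Q{\left(-35 \right)} - u{\left(59 \right)} = \left(140 + 2 \left(-35\right)\right) - 2 \cdot 59^{2} = \left(140 - 70\right) - 2 \cdot 3481 = 70 - 6962 = -6892$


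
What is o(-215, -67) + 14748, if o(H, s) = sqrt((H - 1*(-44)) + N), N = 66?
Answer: 14748 + I*sqrt(105) ≈ 14748.0 + 10.247*I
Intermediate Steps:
o(H, s) = sqrt(110 + H) (o(H, s) = sqrt((H - 1*(-44)) + 66) = sqrt((H + 44) + 66) = sqrt((44 + H) + 66) = sqrt(110 + H))
o(-215, -67) + 14748 = sqrt(110 - 215) + 14748 = sqrt(-105) + 14748 = I*sqrt(105) + 14748 = 14748 + I*sqrt(105)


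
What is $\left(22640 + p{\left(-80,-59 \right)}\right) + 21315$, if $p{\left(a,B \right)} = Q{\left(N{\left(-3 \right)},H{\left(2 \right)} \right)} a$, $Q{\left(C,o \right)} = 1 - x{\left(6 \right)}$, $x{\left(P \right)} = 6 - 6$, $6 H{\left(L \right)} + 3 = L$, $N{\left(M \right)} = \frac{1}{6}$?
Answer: $43875$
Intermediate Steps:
$N{\left(M \right)} = \frac{1}{6}$
$H{\left(L \right)} = - \frac{1}{2} + \frac{L}{6}$
$x{\left(P \right)} = 0$ ($x{\left(P \right)} = 6 - 6 = 0$)
$Q{\left(C,o \right)} = 1$ ($Q{\left(C,o \right)} = 1 - 0 = 1 + 0 = 1$)
$p{\left(a,B \right)} = a$ ($p{\left(a,B \right)} = 1 a = a$)
$\left(22640 + p{\left(-80,-59 \right)}\right) + 21315 = \left(22640 - 80\right) + 21315 = 22560 + 21315 = 43875$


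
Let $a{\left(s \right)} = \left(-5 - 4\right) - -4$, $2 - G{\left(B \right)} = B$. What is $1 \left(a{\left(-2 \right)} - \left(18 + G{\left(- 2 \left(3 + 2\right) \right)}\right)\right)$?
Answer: $-35$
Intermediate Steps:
$G{\left(B \right)} = 2 - B$
$a{\left(s \right)} = -5$ ($a{\left(s \right)} = \left(-5 - 4\right) + 4 = -9 + 4 = -5$)
$1 \left(a{\left(-2 \right)} - \left(18 + G{\left(- 2 \left(3 + 2\right) \right)}\right)\right) = 1 \left(-5 - \left(20 - - 2 \left(3 + 2\right)\right)\right) = 1 \left(-5 - \left(20 - \left(-2\right) 5\right)\right) = 1 \left(-5 - \left(20 + 10\right)\right) = 1 \left(-5 - 30\right) = 1 \left(-35\right) = -35$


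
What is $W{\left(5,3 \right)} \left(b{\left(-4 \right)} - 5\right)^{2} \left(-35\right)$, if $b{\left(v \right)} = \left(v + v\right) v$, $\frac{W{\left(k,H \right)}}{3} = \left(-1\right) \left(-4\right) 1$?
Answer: $-306180$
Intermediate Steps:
$W{\left(k,H \right)} = 12$ ($W{\left(k,H \right)} = 3 \left(-1\right) \left(-4\right) 1 = 3 \cdot 4 \cdot 1 = 3 \cdot 4 = 12$)
$b{\left(v \right)} = 2 v^{2}$ ($b{\left(v \right)} = 2 v v = 2 v^{2}$)
$W{\left(5,3 \right)} \left(b{\left(-4 \right)} - 5\right)^{2} \left(-35\right) = 12 \left(2 \left(-4\right)^{2} - 5\right)^{2} \left(-35\right) = 12 \left(2 \cdot 16 - 5\right)^{2} \left(-35\right) = 12 \left(32 - 5\right)^{2} \left(-35\right) = 12 \cdot 27^{2} \left(-35\right) = 12 \cdot 729 \left(-35\right) = 8748 \left(-35\right) = -306180$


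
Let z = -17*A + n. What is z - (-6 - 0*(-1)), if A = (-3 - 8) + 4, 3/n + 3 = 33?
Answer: 1251/10 ≈ 125.10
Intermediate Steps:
n = ⅒ (n = 3/(-3 + 33) = 3/30 = 3*(1/30) = ⅒ ≈ 0.10000)
A = -7 (A = -11 + 4 = -7)
z = 1191/10 (z = -17*(-7) + ⅒ = 119 + ⅒ = 1191/10 ≈ 119.10)
z - (-6 - 0*(-1)) = 1191/10 - (-6 - 0*(-1)) = 1191/10 - (-6 - 5*0) = 1191/10 - (-6 + 0) = 1191/10 - 1*(-6) = 1191/10 + 6 = 1251/10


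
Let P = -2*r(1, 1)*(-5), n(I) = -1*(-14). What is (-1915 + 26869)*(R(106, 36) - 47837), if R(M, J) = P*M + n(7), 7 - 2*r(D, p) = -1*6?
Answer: -1021442082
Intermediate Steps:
n(I) = 14
r(D, p) = 13/2 (r(D, p) = 7/2 - (-1)*6/2 = 7/2 - 1/2*(-6) = 7/2 + 3 = 13/2)
P = 65 (P = -2*13/2*(-5) = -13*(-5) = 65)
R(M, J) = 14 + 65*M (R(M, J) = 65*M + 14 = 14 + 65*M)
(-1915 + 26869)*(R(106, 36) - 47837) = (-1915 + 26869)*((14 + 65*106) - 47837) = 24954*((14 + 6890) - 47837) = 24954*(6904 - 47837) = 24954*(-40933) = -1021442082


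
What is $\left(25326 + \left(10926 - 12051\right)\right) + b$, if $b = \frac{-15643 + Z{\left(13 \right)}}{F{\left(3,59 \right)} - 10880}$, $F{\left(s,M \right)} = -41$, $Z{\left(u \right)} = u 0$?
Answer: $\frac{264314764}{10921} \approx 24202.0$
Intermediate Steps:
$Z{\left(u \right)} = 0$
$b = \frac{15643}{10921}$ ($b = \frac{-15643 + 0}{-41 - 10880} = - \frac{15643}{-10921} = \left(-15643\right) \left(- \frac{1}{10921}\right) = \frac{15643}{10921} \approx 1.4324$)
$\left(25326 + \left(10926 - 12051\right)\right) + b = \left(25326 + \left(10926 - 12051\right)\right) + \frac{15643}{10921} = \left(25326 - 1125\right) + \frac{15643}{10921} = 24201 + \frac{15643}{10921} = \frac{264314764}{10921}$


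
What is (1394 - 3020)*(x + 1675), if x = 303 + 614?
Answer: -4214592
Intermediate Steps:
x = 917
(1394 - 3020)*(x + 1675) = (1394 - 3020)*(917 + 1675) = -1626*2592 = -4214592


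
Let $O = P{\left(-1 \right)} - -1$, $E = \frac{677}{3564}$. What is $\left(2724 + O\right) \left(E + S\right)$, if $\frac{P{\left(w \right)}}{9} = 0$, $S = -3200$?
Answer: $- \frac{31076235175}{3564} \approx -8.7195 \cdot 10^{6}$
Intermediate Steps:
$P{\left(w \right)} = 0$ ($P{\left(w \right)} = 9 \cdot 0 = 0$)
$E = \frac{677}{3564}$ ($E = 677 \cdot \frac{1}{3564} = \frac{677}{3564} \approx 0.18995$)
$O = 1$ ($O = 0 - -1 = 0 + 1 = 1$)
$\left(2724 + O\right) \left(E + S\right) = \left(2724 + 1\right) \left(\frac{677}{3564} - 3200\right) = 2725 \left(- \frac{11404123}{3564}\right) = - \frac{31076235175}{3564}$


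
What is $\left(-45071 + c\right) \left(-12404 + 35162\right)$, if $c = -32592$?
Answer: $-1767454554$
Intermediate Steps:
$\left(-45071 + c\right) \left(-12404 + 35162\right) = \left(-45071 - 32592\right) \left(-12404 + 35162\right) = \left(-77663\right) 22758 = -1767454554$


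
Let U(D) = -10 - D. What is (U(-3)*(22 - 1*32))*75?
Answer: 5250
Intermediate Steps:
(U(-3)*(22 - 1*32))*75 = ((-10 - 1*(-3))*(22 - 1*32))*75 = ((-10 + 3)*(22 - 32))*75 = -7*(-10)*75 = 70*75 = 5250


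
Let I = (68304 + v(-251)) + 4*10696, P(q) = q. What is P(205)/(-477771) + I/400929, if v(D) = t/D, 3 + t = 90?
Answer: 1477895496564/5342179396001 ≈ 0.27665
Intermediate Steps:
t = 87 (t = -3 + 90 = 87)
v(D) = 87/D
I = 27883001/251 (I = (68304 + 87/(-251)) + 4*10696 = (68304 + 87*(-1/251)) + 42784 = (68304 - 87/251) + 42784 = 17144217/251 + 42784 = 27883001/251 ≈ 1.1109e+5)
P(205)/(-477771) + I/400929 = 205/(-477771) + (27883001/251)/400929 = 205*(-1/477771) + (27883001/251)*(1/400929) = -205/477771 + 27883001/100633179 = 1477895496564/5342179396001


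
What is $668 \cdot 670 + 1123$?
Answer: $448683$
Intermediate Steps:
$668 \cdot 670 + 1123 = 447560 + 1123 = 448683$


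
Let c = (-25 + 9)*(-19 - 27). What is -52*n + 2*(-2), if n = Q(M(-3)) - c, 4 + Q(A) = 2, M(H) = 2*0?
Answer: 38372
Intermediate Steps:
M(H) = 0
Q(A) = -2 (Q(A) = -4 + 2 = -2)
c = 736 (c = -16*(-46) = 736)
n = -738 (n = -2 - 1*736 = -2 - 736 = -738)
-52*n + 2*(-2) = -52*(-738) + 2*(-2) = 38376 - 4 = 38372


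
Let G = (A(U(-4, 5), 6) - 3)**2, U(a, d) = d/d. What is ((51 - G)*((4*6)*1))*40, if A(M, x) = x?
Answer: 40320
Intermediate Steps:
U(a, d) = 1
G = 9 (G = (6 - 3)**2 = 3**2 = 9)
((51 - G)*((4*6)*1))*40 = ((51 - 1*9)*((4*6)*1))*40 = ((51 - 9)*(24*1))*40 = (42*24)*40 = 1008*40 = 40320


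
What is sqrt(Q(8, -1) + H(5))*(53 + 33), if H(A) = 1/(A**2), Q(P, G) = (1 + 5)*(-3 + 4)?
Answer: 86*sqrt(151)/5 ≈ 211.36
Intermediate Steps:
Q(P, G) = 6 (Q(P, G) = 6*1 = 6)
H(A) = A**(-2)
sqrt(Q(8, -1) + H(5))*(53 + 33) = sqrt(6 + 5**(-2))*(53 + 33) = sqrt(6 + 1/25)*86 = sqrt(151/25)*86 = (sqrt(151)/5)*86 = 86*sqrt(151)/5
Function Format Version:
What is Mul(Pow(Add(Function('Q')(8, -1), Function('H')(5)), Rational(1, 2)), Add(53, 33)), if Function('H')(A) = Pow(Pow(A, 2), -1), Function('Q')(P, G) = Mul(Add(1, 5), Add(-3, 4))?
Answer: Mul(Rational(86, 5), Pow(151, Rational(1, 2))) ≈ 211.36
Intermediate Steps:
Function('Q')(P, G) = 6 (Function('Q')(P, G) = Mul(6, 1) = 6)
Function('H')(A) = Pow(A, -2)
Mul(Pow(Add(Function('Q')(8, -1), Function('H')(5)), Rational(1, 2)), Add(53, 33)) = Mul(Pow(Add(6, Pow(5, -2)), Rational(1, 2)), Add(53, 33)) = Mul(Pow(Add(6, Rational(1, 25)), Rational(1, 2)), 86) = Mul(Pow(Rational(151, 25), Rational(1, 2)), 86) = Mul(Mul(Rational(1, 5), Pow(151, Rational(1, 2))), 86) = Mul(Rational(86, 5), Pow(151, Rational(1, 2)))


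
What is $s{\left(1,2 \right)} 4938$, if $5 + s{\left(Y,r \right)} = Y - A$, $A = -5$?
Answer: $4938$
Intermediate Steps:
$s{\left(Y,r \right)} = Y$ ($s{\left(Y,r \right)} = -5 + \left(Y - -5\right) = -5 + \left(Y + 5\right) = -5 + \left(5 + Y\right) = Y$)
$s{\left(1,2 \right)} 4938 = 1 \cdot 4938 = 4938$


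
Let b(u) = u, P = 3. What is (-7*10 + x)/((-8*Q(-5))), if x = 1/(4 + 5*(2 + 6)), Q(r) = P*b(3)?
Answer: 3079/3168 ≈ 0.97191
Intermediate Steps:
Q(r) = 9 (Q(r) = 3*3 = 9)
x = 1/44 (x = 1/(4 + 5*8) = 1/(4 + 40) = 1/44 ≈ 0.022727)
(-7*10 + x)/((-8*Q(-5))) = (-7*10 + 1/44)/((-8*9)) = (-70 + 1/44)/(-72) = -3079/44*(-1/72) = 3079/3168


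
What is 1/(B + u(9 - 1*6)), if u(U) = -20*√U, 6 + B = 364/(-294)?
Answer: 399/63262 - 2205*√3/126524 ≈ -0.023878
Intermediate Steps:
B = -152/21 (B = -6 + 364/(-294) = -6 + 364*(-1/294) = -6 - 26/21 = -152/21 ≈ -7.2381)
1/(B + u(9 - 1*6)) = 1/(-152/21 - 20*√(9 - 1*6)) = 1/(-152/21 - 20*√(9 - 6)) = 1/(-152/21 - 20*√3)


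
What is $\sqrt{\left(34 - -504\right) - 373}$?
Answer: $\sqrt{165} \approx 12.845$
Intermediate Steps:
$\sqrt{\left(34 - -504\right) - 373} = \sqrt{\left(34 + 504\right) + \left(-1505 + 1132\right)} = \sqrt{538 - 373} = \sqrt{165}$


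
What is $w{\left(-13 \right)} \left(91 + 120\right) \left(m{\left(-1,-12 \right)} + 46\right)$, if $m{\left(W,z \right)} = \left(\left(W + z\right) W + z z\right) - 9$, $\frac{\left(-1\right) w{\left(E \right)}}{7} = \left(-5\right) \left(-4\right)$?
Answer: $-5730760$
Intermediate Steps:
$w{\left(E \right)} = -140$ ($w{\left(E \right)} = - 7 \left(\left(-5\right) \left(-4\right)\right) = \left(-7\right) 20 = -140$)
$m{\left(W,z \right)} = -9 + z^{2} + W \left(W + z\right)$ ($m{\left(W,z \right)} = \left(W \left(W + z\right) + z^{2}\right) - 9 = \left(z^{2} + W \left(W + z\right)\right) - 9 = -9 + z^{2} + W \left(W + z\right)$)
$w{\left(-13 \right)} \left(91 + 120\right) \left(m{\left(-1,-12 \right)} + 46\right) = - 140 \left(91 + 120\right) \left(\left(-9 + \left(-1\right)^{2} + \left(-12\right)^{2} - -12\right) + 46\right) = - 140 \cdot 211 \left(\left(-9 + 1 + 144 + 12\right) + 46\right) = - 140 \cdot 211 \left(148 + 46\right) = - 140 \cdot 211 \cdot 194 = \left(-140\right) 40934 = -5730760$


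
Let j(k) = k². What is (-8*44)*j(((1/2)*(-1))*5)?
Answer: -2200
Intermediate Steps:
(-8*44)*j(((1/2)*(-1))*5) = (-8*44)*(((1/2)*(-1))*5)² = -352*(((1*(½))*(-1))*5)² = -352*(((½)*(-1))*5)² = -352*(-½*5)² = -352*(-5/2)² = -352*25/4 = -2200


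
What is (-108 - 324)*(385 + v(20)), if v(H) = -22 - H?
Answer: -148176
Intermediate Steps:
(-108 - 324)*(385 + v(20)) = (-108 - 324)*(385 + (-22 - 1*20)) = -432*(385 + (-22 - 20)) = -432*(385 - 42) = -432*343 = -148176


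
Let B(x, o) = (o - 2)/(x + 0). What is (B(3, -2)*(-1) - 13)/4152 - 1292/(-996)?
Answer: 1338191/1033848 ≈ 1.2944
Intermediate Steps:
B(x, o) = (-2 + o)/x
(B(3, -2)*(-1) - 13)/4152 - 1292/(-996) = (((-2 - 2)/3)*(-1) - 13)/4152 - 1292/(-996) = (((⅓)*(-4))*(-1) - 13)*(1/4152) - 1292*(-1/996) = (-4/3*(-1) - 13)*(1/4152) + 323/249 = (4/3 - 13)*(1/4152) + 323/249 = -35/3*1/4152 + 323/249 = -35/12456 + 323/249 = 1338191/1033848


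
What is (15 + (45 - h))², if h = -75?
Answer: 18225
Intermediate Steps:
(15 + (45 - h))² = (15 + (45 - 1*(-75)))² = (15 + (45 + 75))² = (15 + 120)² = 135² = 18225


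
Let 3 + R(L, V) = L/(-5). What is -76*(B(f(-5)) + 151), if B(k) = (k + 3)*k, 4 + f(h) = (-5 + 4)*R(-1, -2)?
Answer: -282796/25 ≈ -11312.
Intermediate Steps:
R(L, V) = -3 - L/5 (R(L, V) = -3 + L/(-5) = -3 + L*(-1/5) = -3 - L/5)
f(h) = -6/5 (f(h) = -4 + (-5 + 4)*(-3 - 1/5*(-1)) = -4 - (-3 + 1/5) = -4 - 1*(-14/5) = -4 + 14/5 = -6/5)
B(k) = k*(3 + k) (B(k) = (3 + k)*k = k*(3 + k))
-76*(B(f(-5)) + 151) = -76*(-6*(3 - 6/5)/5 + 151) = -76*(-6/5*9/5 + 151) = -76*(-54/25 + 151) = -76*3721/25 = -282796/25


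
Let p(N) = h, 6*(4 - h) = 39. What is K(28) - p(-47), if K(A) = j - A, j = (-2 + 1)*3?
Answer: -57/2 ≈ -28.500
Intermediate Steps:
h = -5/2 (h = 4 - 1/6*39 = 4 - 13/2 = -5/2 ≈ -2.5000)
p(N) = -5/2
j = -3 (j = -1*3 = -3)
K(A) = -3 - A
K(28) - p(-47) = (-3 - 1*28) - 1*(-5/2) = (-3 - 28) + 5/2 = -31 + 5/2 = -57/2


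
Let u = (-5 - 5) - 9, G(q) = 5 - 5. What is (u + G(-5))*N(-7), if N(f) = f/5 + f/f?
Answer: 38/5 ≈ 7.6000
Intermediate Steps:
G(q) = 0
N(f) = 1 + f/5 (N(f) = f*(⅕) + 1 = f/5 + 1 = 1 + f/5)
u = -19 (u = -10 - 9 = -19)
(u + G(-5))*N(-7) = (-19 + 0)*(1 + (⅕)*(-7)) = -19*(1 - 7/5) = -19*(-⅖) = 38/5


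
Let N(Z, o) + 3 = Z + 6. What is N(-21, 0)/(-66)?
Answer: 3/11 ≈ 0.27273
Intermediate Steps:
N(Z, o) = 3 + Z (N(Z, o) = -3 + (Z + 6) = -3 + (6 + Z) = 3 + Z)
N(-21, 0)/(-66) = (3 - 21)/(-66) = -18*(-1/66) = 3/11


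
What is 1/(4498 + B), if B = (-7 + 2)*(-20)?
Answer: 1/4598 ≈ 0.00021749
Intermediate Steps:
B = 100 (B = -5*(-20) = 100)
1/(4498 + B) = 1/(4498 + 100) = 1/4598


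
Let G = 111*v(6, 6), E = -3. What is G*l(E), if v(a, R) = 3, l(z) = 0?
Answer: 0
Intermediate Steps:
G = 333 (G = 111*3 = 333)
G*l(E) = 333*0 = 0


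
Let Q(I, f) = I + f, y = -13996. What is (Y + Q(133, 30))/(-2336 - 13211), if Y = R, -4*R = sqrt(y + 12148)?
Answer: -163/15547 + I*sqrt(462)/31094 ≈ -0.010484 + 0.00069126*I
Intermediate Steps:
R = -I*sqrt(462)/2 (R = -sqrt(-13996 + 12148)/4 = -I*sqrt(462)/2 ≈ -10.747*I)
Y = -I*sqrt(462)/2 ≈ -10.747*I
(Y + Q(133, 30))/(-2336 - 13211) = (-I*sqrt(462)/2 + (133 + 30))/(-2336 - 13211) = (-I*sqrt(462)/2 + 163)/(-15547) = (163 - I*sqrt(462)/2)*(-1/15547) = -163/15547 + I*sqrt(462)/31094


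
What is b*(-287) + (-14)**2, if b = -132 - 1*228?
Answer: 103516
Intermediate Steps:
b = -360 (b = -132 - 228 = -360)
b*(-287) + (-14)**2 = -360*(-287) + (-14)**2 = 103320 + 196 = 103516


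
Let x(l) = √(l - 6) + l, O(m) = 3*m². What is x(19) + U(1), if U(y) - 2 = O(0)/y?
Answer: 21 + √13 ≈ 24.606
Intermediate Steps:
U(y) = 2 (U(y) = 2 + (3*0²)/y = 2 + (3*0)/y = 2 + 0/y = 2 + 0 = 2)
x(l) = l + √(-6 + l) (x(l) = √(-6 + l) + l = l + √(-6 + l))
x(19) + U(1) = (19 + √(-6 + 19)) + 2 = (19 + √13) + 2 = 21 + √13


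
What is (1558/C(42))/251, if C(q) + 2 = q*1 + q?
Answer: 19/251 ≈ 0.075697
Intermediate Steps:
C(q) = -2 + 2*q (C(q) = -2 + (q*1 + q) = -2 + (q + q) = -2 + 2*q)
(1558/C(42))/251 = (1558/(-2 + 2*42))/251 = (1558/(-2 + 84))*(1/251) = (1558/82)*(1/251) = (1558*(1/82))*(1/251) = 19*(1/251) = 19/251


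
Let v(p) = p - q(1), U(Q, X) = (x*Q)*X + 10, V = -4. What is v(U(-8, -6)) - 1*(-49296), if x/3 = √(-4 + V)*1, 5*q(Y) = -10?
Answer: 49308 + 288*I*√2 ≈ 49308.0 + 407.29*I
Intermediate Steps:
q(Y) = -2 (q(Y) = (⅕)*(-10) = -2)
x = 6*I*√2 (x = 3*(√(-4 - 4)*1) = 3*(√(-8)*1) = 3*((2*I*√2)*1) = 3*(2*I*√2) = 6*I*√2 ≈ 8.4853*I)
U(Q, X) = 10 + 6*I*Q*X*√2 (U(Q, X) = ((6*I*√2)*Q)*X + 10 = (6*I*Q*√2)*X + 10 = 6*I*Q*X*√2 + 10 = 10 + 6*I*Q*X*√2)
v(p) = 2 + p (v(p) = p - 1*(-2) = p + 2 = 2 + p)
v(U(-8, -6)) - 1*(-49296) = (2 + (10 + 6*I*(-8)*(-6)*√2)) - 1*(-49296) = (2 + (10 + 288*I*√2)) + 49296 = (12 + 288*I*√2) + 49296 = 49308 + 288*I*√2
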